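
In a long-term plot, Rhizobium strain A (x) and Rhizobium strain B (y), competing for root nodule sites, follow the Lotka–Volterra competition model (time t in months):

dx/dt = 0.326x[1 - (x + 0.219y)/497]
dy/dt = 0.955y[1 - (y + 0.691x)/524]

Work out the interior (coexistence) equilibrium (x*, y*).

x* ≈ 450, y* ≈ 213

Setting both brackets to zero gives the nullclines x + 0.219y = 497 and 0.691x + y = 524.
Substituting y = 524 - 0.691x into the first: x(1 - 0.219·0.691) = 497 - 0.219·524.
So x* = 382/0.849 = 450, and then y* = 524 - 0.691·450 = 213.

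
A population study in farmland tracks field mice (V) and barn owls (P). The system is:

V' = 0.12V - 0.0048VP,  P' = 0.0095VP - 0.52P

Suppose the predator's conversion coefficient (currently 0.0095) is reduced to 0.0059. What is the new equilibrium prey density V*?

V* ≈ 88.1

At the interior fixed point, setting dP/dt = 0 with P > 0 fixes V* = (predator death rate)/(VP coefficient) — independent of the other coefficients.
With the change, V* = 0.52/0.0059 = 88.1; it rises from 54.7.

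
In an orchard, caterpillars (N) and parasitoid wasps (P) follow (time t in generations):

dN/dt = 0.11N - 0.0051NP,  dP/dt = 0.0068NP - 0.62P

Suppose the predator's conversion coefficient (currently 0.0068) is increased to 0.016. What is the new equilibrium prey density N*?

N* ≈ 38.8

At the interior fixed point, setting dP/dt = 0 with P > 0 fixes N* = (predator death rate)/(NP coefficient) — independent of the other coefficients.
With the change, N* = 0.62/0.016 = 38.8; it falls from 91.2.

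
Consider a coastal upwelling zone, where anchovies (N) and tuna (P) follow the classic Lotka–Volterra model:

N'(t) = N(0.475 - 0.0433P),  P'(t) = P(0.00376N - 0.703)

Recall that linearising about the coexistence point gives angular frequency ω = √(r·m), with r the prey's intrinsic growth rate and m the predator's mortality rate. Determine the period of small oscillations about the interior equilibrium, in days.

T ≈ 10.9 days

Here r = 0.475 and m = 0.703, so r·m = 0.334.
ω = √0.334 = 0.578 per day, hence T = 2π/ω ≈ 10.9 days.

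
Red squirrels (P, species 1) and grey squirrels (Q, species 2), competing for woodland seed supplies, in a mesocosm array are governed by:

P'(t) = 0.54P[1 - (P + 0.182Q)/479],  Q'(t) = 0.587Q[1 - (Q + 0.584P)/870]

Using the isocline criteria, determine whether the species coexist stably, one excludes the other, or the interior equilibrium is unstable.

stable coexistence

Compare the nullcline intercepts: K1/α12 = 479/0.182 = 2630 > K2 = 870; K2/α21 = 870/0.584 = 1490 > K1 = 479.
Since both inequalities hold, each species can invade when rare, so the interior equilibrium is stable.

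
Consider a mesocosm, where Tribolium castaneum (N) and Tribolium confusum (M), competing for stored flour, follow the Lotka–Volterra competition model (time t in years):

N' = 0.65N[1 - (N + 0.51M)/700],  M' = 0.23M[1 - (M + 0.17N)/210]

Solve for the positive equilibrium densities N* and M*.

N* ≈ 649, M* ≈ 99.6

Setting both brackets to zero gives the nullclines N + 0.51M = 700 and 0.17N + M = 210.
Substituting M = 210 - 0.17N into the first: N(1 - 0.51·0.17) = 700 - 0.51·210.
So N* = 593/0.913 = 649, and then M* = 210 - 0.17·649 = 99.6.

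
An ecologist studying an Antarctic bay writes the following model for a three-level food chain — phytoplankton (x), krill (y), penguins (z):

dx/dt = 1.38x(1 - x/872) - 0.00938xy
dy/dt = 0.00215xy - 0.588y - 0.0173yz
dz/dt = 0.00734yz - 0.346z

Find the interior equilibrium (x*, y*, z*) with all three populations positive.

From dz/dt = 0: 0.00734y* = 0.346, so y* = 47.1.
From dx/dt = 0: 1.38(1 - x*/872) = 0.00938·47.1, giving x* = 872·(1 - 0.32) = 593.
From dy/dt = 0: 0.00215·593 - 0.588 = 0.0173z*, so z* = 0.686/0.0173 = 39.7.

x* ≈ 593, y* ≈ 47.1, z* ≈ 39.7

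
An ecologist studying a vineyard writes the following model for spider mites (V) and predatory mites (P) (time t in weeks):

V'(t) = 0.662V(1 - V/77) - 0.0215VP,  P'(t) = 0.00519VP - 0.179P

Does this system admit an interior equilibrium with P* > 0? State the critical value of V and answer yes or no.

The predator equation gives dP/dt > 0 only when V > 0.179/0.00519 = 34.5.
Without the predator, V → K = 77. Since 77 > 34.5, the predator can invade and persist.

Threshold V = 34.5; K > 34.5, so yes, the predator persists.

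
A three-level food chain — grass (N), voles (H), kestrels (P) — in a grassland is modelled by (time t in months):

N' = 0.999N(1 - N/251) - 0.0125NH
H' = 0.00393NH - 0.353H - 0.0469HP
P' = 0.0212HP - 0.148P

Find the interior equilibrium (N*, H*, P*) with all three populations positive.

From dP/dt = 0: 0.0212H* = 0.148, so H* = 6.98.
From dN/dt = 0: 0.999(1 - N*/251) = 0.0125·6.98, giving N* = 251·(1 - 0.0874) = 229.
From dH/dt = 0: 0.00393·229 - 0.353 = 0.0469P*, so P* = 0.547/0.0469 = 11.7.

N* ≈ 229, H* ≈ 6.98, P* ≈ 11.7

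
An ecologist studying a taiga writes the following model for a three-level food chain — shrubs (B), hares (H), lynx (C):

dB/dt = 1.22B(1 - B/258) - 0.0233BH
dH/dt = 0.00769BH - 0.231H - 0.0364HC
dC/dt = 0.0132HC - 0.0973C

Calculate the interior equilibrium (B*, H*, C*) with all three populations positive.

B* ≈ 222, H* ≈ 7.37, C* ≈ 40.5

From dC/dt = 0: 0.0132H* = 0.0973, so H* = 7.37.
From dB/dt = 0: 1.22(1 - B*/258) = 0.0233·7.37, giving B* = 258·(1 - 0.141) = 222.
From dH/dt = 0: 0.00769·222 - 0.231 = 0.0364C*, so C* = 1.47/0.0364 = 40.5.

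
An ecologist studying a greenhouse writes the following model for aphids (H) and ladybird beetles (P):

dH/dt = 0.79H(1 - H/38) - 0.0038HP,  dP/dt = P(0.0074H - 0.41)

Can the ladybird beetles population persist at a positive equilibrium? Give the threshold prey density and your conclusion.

Threshold H = 55.4; K < 55.4, so no, the predator goes extinct.

The predator equation gives dP/dt > 0 only when H > 0.41/0.0074 = 55.4.
Without the predator, H → K = 38. Since 38 < 55.4, the predator cannot invade.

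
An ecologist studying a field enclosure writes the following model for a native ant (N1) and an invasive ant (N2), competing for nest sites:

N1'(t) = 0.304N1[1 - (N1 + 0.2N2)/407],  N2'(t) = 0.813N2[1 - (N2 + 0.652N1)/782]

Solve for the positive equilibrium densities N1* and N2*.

N1* ≈ 288, N2* ≈ 594

Setting both brackets to zero gives the nullclines N1 + 0.2N2 = 407 and 0.652N1 + N2 = 782.
Substituting N2 = 782 - 0.652N1 into the first: N1(1 - 0.2·0.652) = 407 - 0.2·782.
So N1* = 251/0.87 = 288, and then N2* = 782 - 0.652·288 = 594.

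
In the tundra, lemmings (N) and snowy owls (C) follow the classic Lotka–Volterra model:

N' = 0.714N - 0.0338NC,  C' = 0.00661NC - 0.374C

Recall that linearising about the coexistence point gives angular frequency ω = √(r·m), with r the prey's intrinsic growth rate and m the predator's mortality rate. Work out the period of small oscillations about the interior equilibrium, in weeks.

T ≈ 12.2 weeks

Here r = 0.714 and m = 0.374, so r·m = 0.267.
ω = √0.267 = 0.517 per week, hence T = 2π/ω ≈ 12.2 weeks.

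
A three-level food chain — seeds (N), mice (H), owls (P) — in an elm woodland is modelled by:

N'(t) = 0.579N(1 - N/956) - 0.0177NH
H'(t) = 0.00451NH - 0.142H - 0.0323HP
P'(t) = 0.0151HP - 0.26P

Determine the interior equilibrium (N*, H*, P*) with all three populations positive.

N* ≈ 453, H* ≈ 17.2, P* ≈ 58.8

From dP/dt = 0: 0.0151H* = 0.26, so H* = 17.2.
From dN/dt = 0: 0.579(1 - N*/956) = 0.0177·17.2, giving N* = 956·(1 - 0.526) = 453.
From dH/dt = 0: 0.00451·453 - 0.142 = 0.0323P*, so P* = 1.9/0.0323 = 58.8.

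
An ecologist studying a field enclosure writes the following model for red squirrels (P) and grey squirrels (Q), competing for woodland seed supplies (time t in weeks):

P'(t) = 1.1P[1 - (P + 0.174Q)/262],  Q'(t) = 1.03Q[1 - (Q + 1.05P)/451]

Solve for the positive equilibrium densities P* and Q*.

Setting both brackets to zero gives the nullclines P + 0.174Q = 262 and 1.05P + Q = 451.
Substituting Q = 451 - 1.05P into the first: P(1 - 0.174·1.05) = 262 - 0.174·451.
So P* = 184/0.817 = 225, and then Q* = 451 - 1.05·225 = 215.

P* ≈ 225, Q* ≈ 215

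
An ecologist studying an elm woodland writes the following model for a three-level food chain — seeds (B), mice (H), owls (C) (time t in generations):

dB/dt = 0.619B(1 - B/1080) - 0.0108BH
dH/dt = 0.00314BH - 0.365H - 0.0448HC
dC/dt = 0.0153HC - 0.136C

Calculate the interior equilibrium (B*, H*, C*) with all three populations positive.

From dC/dt = 0: 0.0153H* = 0.136, so H* = 8.89.
From dB/dt = 0: 0.619(1 - B*/1080) = 0.0108·8.89, giving B* = 1080·(1 - 0.155) = 913.
From dH/dt = 0: 0.00314·913 - 0.365 = 0.0448C*, so C* = 2.5/0.0448 = 55.8.

B* ≈ 913, H* ≈ 8.89, C* ≈ 55.8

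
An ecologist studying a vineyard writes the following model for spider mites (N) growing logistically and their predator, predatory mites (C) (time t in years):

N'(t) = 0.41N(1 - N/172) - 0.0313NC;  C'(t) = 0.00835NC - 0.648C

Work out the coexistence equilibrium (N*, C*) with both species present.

N* ≈ 77.6, C* ≈ 7.19

From dC/dt = 0 with C > 0: 0.00835N* = 0.648, so N* = 77.6.
Substitute into dN/dt = 0: 0.41(1 - 77.6/172) = 0.0313C*.
The bracket is 0.549, giving C* = 0.225/0.0313 = 7.19.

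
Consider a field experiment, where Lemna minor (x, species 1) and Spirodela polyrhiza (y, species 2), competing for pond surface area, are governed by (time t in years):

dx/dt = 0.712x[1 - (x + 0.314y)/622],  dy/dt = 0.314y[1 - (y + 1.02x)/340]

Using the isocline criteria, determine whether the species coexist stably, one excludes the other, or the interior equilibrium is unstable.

species 1 excludes species 2

Compare the nullcline intercepts: K1/α12 = 622/0.314 = 1980 > K2 = 340; K2/α21 = 340/1.02 = 333 < K1 = 622.
Since the inequalities point opposite ways, species 1 can invade but species 2 cannot.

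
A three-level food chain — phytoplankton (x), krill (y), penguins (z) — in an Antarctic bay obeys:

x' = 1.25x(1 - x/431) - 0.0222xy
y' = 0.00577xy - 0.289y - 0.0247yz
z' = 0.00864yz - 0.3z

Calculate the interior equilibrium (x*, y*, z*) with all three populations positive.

From dz/dt = 0: 0.00864y* = 0.3, so y* = 34.7.
From dx/dt = 0: 1.25(1 - x*/431) = 0.0222·34.7, giving x* = 431·(1 - 0.617) = 165.
From dy/dt = 0: 0.00577·165 - 0.289 = 0.0247z*, so z* = 0.664/0.0247 = 26.9.

x* ≈ 165, y* ≈ 34.7, z* ≈ 26.9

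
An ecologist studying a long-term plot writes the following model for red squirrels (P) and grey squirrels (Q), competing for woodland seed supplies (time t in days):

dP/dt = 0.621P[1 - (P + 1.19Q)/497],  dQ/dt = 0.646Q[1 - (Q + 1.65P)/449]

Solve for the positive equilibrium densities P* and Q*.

P* ≈ 38.7, Q* ≈ 385

Setting both brackets to zero gives the nullclines P + 1.19Q = 497 and 1.65P + Q = 449.
Substituting Q = 449 - 1.65P into the first: P(1 - 1.19·1.65) = 497 - 1.19·449.
So P* = -37.3/-0.963 = 38.7, and then Q* = 449 - 1.65·38.7 = 385.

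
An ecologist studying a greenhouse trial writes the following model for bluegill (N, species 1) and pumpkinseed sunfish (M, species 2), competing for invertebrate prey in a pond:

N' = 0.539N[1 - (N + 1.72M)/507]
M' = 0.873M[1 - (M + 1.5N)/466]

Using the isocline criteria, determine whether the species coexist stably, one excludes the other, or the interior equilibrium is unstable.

Compare the nullcline intercepts: K1/α12 = 507/1.72 = 295 < K2 = 466; K2/α21 = 466/1.5 = 311 < K1 = 507.
Since both are reversed, neither can invade when rare; the interior point is a saddle.

unstable coexistence (outcome depends on initial conditions)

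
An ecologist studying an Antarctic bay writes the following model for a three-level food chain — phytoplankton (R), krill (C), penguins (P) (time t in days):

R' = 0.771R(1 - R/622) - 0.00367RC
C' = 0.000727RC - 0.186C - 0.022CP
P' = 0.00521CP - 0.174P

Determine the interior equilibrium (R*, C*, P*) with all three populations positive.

From dP/dt = 0: 0.00521C* = 0.174, so C* = 33.4.
From dR/dt = 0: 0.771(1 - R*/622) = 0.00367·33.4, giving R* = 622·(1 - 0.159) = 523.
From dC/dt = 0: 0.000727·523 - 0.186 = 0.022P*, so P* = 0.194/0.022 = 8.83.

R* ≈ 523, C* ≈ 33.4, P* ≈ 8.83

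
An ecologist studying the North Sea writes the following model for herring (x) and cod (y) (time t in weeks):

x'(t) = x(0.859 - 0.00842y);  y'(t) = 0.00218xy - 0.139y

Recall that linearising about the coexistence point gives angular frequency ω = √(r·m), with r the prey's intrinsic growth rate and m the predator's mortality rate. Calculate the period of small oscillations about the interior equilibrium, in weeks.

T ≈ 18.2 weeks

Here r = 0.859 and m = 0.139, so r·m = 0.119.
ω = √0.119 = 0.346 per week, hence T = 2π/ω ≈ 18.2 weeks.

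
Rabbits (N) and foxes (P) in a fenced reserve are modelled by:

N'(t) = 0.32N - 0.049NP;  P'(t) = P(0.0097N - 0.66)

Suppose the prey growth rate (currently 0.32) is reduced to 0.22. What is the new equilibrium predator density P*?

P* ≈ 4.49

At the interior fixed point, setting dN/dt = 0 with N > 0 fixes P* = (prey growth rate)/(NP coefficient) — independent of the other coefficients.
With the change, P* = 0.22/0.049 = 4.49; it falls from 6.53.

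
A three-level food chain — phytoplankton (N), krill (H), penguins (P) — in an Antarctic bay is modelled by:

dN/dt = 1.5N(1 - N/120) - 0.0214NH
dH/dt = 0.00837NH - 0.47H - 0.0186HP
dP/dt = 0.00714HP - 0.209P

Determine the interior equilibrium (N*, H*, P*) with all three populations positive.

From dP/dt = 0: 0.00714H* = 0.209, so H* = 29.3.
From dN/dt = 0: 1.5(1 - N*/120) = 0.0214·29.3, giving N* = 120·(1 - 0.418) = 69.9.
From dH/dt = 0: 0.00837·69.9 - 0.47 = 0.0186P*, so P* = 0.115/0.0186 = 6.18.

N* ≈ 69.9, H* ≈ 29.3, P* ≈ 6.18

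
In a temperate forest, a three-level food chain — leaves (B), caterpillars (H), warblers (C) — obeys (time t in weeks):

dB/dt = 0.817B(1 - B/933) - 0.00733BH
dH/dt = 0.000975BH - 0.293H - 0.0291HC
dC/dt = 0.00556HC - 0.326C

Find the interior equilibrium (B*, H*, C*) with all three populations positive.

From dC/dt = 0: 0.00556H* = 0.326, so H* = 58.6.
From dB/dt = 0: 0.817(1 - B*/933) = 0.00733·58.6, giving B* = 933·(1 - 0.526) = 442.
From dH/dt = 0: 0.000975·442 - 0.293 = 0.0291C*, so C* = 0.138/0.0291 = 4.75.

B* ≈ 442, H* ≈ 58.6, C* ≈ 4.75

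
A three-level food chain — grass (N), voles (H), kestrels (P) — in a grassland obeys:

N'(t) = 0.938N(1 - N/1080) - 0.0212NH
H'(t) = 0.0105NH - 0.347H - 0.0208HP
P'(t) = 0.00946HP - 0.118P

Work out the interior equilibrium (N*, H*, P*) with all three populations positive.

From dP/dt = 0: 0.00946H* = 0.118, so H* = 12.5.
From dN/dt = 0: 0.938(1 - N*/1080) = 0.0212·12.5, giving N* = 1080·(1 - 0.282) = 776.
From dH/dt = 0: 0.0105·776 - 0.347 = 0.0208P*, so P* = 7.8/0.0208 = 375.

N* ≈ 776, H* ≈ 12.5, P* ≈ 375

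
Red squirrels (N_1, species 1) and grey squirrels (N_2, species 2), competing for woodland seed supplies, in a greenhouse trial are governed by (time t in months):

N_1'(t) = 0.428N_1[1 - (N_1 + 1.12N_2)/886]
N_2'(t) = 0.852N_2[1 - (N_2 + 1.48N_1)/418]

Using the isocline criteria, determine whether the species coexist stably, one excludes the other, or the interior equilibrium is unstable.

species 1 excludes species 2

Compare the nullcline intercepts: K1/α12 = 886/1.12 = 791 > K2 = 418; K2/α21 = 418/1.48 = 282 < K1 = 886.
Since the inequalities point opposite ways, species 1 can invade but species 2 cannot.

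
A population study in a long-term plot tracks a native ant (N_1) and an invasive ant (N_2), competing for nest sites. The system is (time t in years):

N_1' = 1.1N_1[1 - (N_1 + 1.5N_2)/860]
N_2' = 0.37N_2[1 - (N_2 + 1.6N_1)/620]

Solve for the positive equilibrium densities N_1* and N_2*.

Setting both brackets to zero gives the nullclines N_1 + 1.5N_2 = 860 and 1.6N_1 + N_2 = 620.
Substituting N_2 = 620 - 1.6N_1 into the first: N_1(1 - 1.5·1.6) = 860 - 1.5·620.
So N_1* = -70/-1.4 = 50, and then N_2* = 620 - 1.6·50 = 540.

N_1* ≈ 50, N_2* ≈ 540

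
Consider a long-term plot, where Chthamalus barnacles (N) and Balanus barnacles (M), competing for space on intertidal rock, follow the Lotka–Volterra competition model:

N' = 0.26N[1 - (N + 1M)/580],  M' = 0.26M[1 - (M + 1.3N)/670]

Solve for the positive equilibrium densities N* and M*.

N* ≈ 300, M* ≈ 280

Setting both brackets to zero gives the nullclines N + 1M = 580 and 1.3N + M = 670.
Substituting M = 670 - 1.3N into the first: N(1 - 1·1.3) = 580 - 1·670.
So N* = -90/-0.3 = 300, and then M* = 670 - 1.3·300 = 280.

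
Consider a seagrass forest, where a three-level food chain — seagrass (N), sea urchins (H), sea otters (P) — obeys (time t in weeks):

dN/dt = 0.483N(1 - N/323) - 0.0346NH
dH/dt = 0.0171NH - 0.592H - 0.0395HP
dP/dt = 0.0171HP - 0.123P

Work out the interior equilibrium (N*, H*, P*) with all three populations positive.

N* ≈ 157, H* ≈ 7.19, P* ≈ 52.8

From dP/dt = 0: 0.0171H* = 0.123, so H* = 7.19.
From dN/dt = 0: 0.483(1 - N*/323) = 0.0346·7.19, giving N* = 323·(1 - 0.515) = 157.
From dH/dt = 0: 0.0171·157 - 0.592 = 0.0395P*, so P* = 2.09/0.0395 = 52.8.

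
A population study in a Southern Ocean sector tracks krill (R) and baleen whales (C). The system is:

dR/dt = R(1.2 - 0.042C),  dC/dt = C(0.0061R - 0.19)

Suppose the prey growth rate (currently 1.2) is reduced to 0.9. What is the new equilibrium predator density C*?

At the interior fixed point, setting dR/dt = 0 with R > 0 fixes C* = (prey growth rate)/(RC coefficient) — independent of the other coefficients.
With the change, C* = 0.9/0.042 = 21.4; it falls from 28.6.

C* ≈ 21.4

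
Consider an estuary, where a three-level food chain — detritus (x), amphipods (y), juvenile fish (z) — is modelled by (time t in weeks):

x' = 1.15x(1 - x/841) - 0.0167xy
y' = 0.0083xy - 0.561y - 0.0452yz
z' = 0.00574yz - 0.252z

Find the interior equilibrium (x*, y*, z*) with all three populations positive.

From dz/dt = 0: 0.00574y* = 0.252, so y* = 43.9.
From dx/dt = 0: 1.15(1 - x*/841) = 0.0167·43.9, giving x* = 841·(1 - 0.638) = 305.
From dy/dt = 0: 0.0083·305 - 0.561 = 0.0452z*, so z* = 1.97/0.0452 = 43.6.

x* ≈ 305, y* ≈ 43.9, z* ≈ 43.6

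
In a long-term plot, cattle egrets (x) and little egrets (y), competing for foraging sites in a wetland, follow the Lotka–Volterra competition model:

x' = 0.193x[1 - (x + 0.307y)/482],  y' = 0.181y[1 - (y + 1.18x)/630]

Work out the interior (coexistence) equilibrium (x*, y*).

x* ≈ 453, y* ≈ 96

Setting both brackets to zero gives the nullclines x + 0.307y = 482 and 1.18x + y = 630.
Substituting y = 630 - 1.18x into the first: x(1 - 0.307·1.18) = 482 - 0.307·630.
So x* = 289/0.638 = 453, and then y* = 630 - 1.18·453 = 96.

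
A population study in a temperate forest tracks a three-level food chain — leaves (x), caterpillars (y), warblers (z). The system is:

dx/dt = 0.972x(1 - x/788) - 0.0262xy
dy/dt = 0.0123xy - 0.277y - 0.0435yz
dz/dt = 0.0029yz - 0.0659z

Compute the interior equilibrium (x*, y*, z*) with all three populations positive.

x* ≈ 305, y* ≈ 22.7, z* ≈ 80

From dz/dt = 0: 0.0029y* = 0.0659, so y* = 22.7.
From dx/dt = 0: 0.972(1 - x*/788) = 0.0262·22.7, giving x* = 788·(1 - 0.613) = 305.
From dy/dt = 0: 0.0123·305 - 0.277 = 0.0435z*, so z* = 3.48/0.0435 = 80.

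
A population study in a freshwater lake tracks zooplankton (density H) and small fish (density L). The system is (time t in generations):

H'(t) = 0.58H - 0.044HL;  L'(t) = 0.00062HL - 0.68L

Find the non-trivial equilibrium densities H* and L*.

H* ≈ 1100, L* ≈ 13.2

Set dL/dt = 0 with L > 0: 0.00062H - 0.68 = 0, so H* = 0.68/0.00062 = 1100.
Set dH/dt = 0 with H > 0: 0.58 - 0.044L = 0, so L* = 0.58/0.044 = 13.2.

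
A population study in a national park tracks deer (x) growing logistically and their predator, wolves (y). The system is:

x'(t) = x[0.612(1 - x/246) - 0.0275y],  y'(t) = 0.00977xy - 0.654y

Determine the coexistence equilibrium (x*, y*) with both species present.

From dy/dt = 0 with y > 0: 0.00977x* = 0.654, so x* = 66.9.
Substitute into dx/dt = 0: 0.612(1 - 66.9/246) = 0.0275y*.
The bracket is 0.728, giving y* = 0.445/0.0275 = 16.2.

x* ≈ 66.9, y* ≈ 16.2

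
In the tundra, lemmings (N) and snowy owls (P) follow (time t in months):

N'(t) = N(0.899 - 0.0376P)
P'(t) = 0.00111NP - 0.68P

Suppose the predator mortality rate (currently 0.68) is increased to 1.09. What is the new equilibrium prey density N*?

At the interior fixed point, setting dP/dt = 0 with P > 0 fixes N* = (predator death rate)/(NP coefficient) — independent of the other coefficients.
With the change, N* = 1.09/0.00111 = 982; it rises from 613.

N* ≈ 982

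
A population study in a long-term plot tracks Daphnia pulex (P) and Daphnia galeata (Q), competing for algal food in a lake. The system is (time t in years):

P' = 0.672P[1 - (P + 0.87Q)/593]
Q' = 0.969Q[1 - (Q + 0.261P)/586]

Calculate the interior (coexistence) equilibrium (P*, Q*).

Setting both brackets to zero gives the nullclines P + 0.87Q = 593 and 0.261P + Q = 586.
Substituting Q = 586 - 0.261P into the first: P(1 - 0.87·0.261) = 593 - 0.87·586.
So P* = 83.2/0.773 = 108, and then Q* = 586 - 0.261·108 = 558.

P* ≈ 108, Q* ≈ 558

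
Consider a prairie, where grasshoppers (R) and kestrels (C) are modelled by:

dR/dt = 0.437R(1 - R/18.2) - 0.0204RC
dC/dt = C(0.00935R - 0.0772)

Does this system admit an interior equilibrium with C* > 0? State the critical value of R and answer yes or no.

Threshold R = 8.26; K > 8.26, so yes, the predator persists.

The predator equation gives dC/dt > 0 only when R > 0.0772/0.00935 = 8.26.
Without the predator, R → K = 18.2. Since 18.2 > 8.26, the predator can invade and persist.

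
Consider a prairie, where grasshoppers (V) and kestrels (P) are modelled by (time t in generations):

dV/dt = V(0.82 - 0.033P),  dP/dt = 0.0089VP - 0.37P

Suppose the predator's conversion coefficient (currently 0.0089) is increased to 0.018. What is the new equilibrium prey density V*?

At the interior fixed point, setting dP/dt = 0 with P > 0 fixes V* = (predator death rate)/(VP coefficient) — independent of the other coefficients.
With the change, V* = 0.37/0.018 = 20.6; it falls from 41.6.

V* ≈ 20.6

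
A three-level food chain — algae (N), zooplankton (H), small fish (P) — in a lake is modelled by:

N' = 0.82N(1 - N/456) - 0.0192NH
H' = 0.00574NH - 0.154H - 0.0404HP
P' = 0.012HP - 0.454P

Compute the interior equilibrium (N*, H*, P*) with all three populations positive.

N* ≈ 52.1, H* ≈ 37.8, P* ≈ 3.58

From dP/dt = 0: 0.012H* = 0.454, so H* = 37.8.
From dN/dt = 0: 0.82(1 - N*/456) = 0.0192·37.8, giving N* = 456·(1 - 0.886) = 52.1.
From dH/dt = 0: 0.00574·52.1 - 0.154 = 0.0404P*, so P* = 0.145/0.0404 = 3.58.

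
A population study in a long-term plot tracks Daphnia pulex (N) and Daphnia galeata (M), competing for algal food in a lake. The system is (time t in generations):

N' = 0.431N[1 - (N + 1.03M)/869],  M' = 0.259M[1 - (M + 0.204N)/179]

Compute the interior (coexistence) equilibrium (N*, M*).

N* ≈ 867, M* ≈ 2.18

Setting both brackets to zero gives the nullclines N + 1.03M = 869 and 0.204N + M = 179.
Substituting M = 179 - 0.204N into the first: N(1 - 1.03·0.204) = 869 - 1.03·179.
So N* = 685/0.79 = 867, and then M* = 179 - 0.204·867 = 2.18.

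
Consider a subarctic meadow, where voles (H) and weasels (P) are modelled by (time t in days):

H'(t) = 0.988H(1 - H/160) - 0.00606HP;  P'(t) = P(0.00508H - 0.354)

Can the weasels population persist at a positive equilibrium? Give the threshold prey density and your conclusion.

Threshold H = 69.7; K > 69.7, so yes, the predator persists.

The predator equation gives dP/dt > 0 only when H > 0.354/0.00508 = 69.7.
Without the predator, H → K = 160. Since 160 > 69.7, the predator can invade and persist.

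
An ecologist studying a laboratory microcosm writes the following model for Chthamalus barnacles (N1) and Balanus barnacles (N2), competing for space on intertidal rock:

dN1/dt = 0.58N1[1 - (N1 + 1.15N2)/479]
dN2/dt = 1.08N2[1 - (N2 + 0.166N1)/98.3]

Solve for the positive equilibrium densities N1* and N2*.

Setting both brackets to zero gives the nullclines N1 + 1.15N2 = 479 and 0.166N1 + N2 = 98.3.
Substituting N2 = 98.3 - 0.166N1 into the first: N1(1 - 1.15·0.166) = 479 - 1.15·98.3.
So N1* = 366/0.809 = 452, and then N2* = 98.3 - 0.166·452 = 23.2.

N1* ≈ 452, N2* ≈ 23.2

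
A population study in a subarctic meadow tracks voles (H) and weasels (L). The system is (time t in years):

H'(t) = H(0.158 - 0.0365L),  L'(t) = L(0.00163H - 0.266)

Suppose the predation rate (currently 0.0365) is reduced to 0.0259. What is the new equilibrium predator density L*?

At the interior fixed point, setting dH/dt = 0 with H > 0 fixes L* = (prey growth rate)/(HL coefficient) — independent of the other coefficients.
With the change, L* = 0.158/0.0259 = 6.1; it rises from 4.33.

L* ≈ 6.1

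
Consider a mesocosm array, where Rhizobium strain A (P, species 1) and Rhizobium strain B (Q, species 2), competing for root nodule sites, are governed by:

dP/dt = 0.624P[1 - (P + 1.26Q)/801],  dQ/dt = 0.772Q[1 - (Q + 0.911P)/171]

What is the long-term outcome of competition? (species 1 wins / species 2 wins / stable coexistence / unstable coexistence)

Compare the nullcline intercepts: K1/α12 = 801/1.26 = 636 > K2 = 171; K2/α21 = 171/0.911 = 188 < K1 = 801.
Since the inequalities point opposite ways, species 1 can invade but species 2 cannot.

species 1 excludes species 2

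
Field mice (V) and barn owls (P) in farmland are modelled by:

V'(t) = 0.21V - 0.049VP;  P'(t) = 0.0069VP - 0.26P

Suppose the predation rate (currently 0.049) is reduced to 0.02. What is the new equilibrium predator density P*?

P* ≈ 10.5

At the interior fixed point, setting dV/dt = 0 with V > 0 fixes P* = (prey growth rate)/(VP coefficient) — independent of the other coefficients.
With the change, P* = 0.21/0.02 = 10.5; it rises from 4.29.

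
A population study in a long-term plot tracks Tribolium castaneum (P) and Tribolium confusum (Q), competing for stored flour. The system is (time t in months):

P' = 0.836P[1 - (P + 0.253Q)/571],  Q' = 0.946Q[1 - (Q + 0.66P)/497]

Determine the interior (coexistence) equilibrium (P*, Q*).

Setting both brackets to zero gives the nullclines P + 0.253Q = 571 and 0.66P + Q = 497.
Substituting Q = 497 - 0.66P into the first: P(1 - 0.253·0.66) = 571 - 0.253·497.
So P* = 445/0.833 = 535, and then Q* = 497 - 0.66·535 = 144.

P* ≈ 535, Q* ≈ 144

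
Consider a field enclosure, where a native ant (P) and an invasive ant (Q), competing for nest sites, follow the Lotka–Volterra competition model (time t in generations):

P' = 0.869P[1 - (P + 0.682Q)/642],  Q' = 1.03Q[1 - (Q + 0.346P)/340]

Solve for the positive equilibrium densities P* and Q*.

Setting both brackets to zero gives the nullclines P + 0.682Q = 642 and 0.346P + Q = 340.
Substituting Q = 340 - 0.346P into the first: P(1 - 0.682·0.346) = 642 - 0.682·340.
So P* = 410/0.764 = 537, and then Q* = 340 - 0.346·537 = 154.

P* ≈ 537, Q* ≈ 154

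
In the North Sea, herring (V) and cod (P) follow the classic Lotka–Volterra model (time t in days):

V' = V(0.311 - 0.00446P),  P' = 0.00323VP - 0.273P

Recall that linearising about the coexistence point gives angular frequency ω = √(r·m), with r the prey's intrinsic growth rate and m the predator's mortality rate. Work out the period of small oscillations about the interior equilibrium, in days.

T ≈ 21.6 days

Here r = 0.311 and m = 0.273, so r·m = 0.0849.
ω = √0.0849 = 0.291 per day, hence T = 2π/ω ≈ 21.6 days.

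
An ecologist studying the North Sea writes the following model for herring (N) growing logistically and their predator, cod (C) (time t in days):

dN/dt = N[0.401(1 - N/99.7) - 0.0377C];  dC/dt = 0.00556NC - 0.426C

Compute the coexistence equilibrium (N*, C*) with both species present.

From dC/dt = 0 with C > 0: 0.00556N* = 0.426, so N* = 76.6.
Substitute into dN/dt = 0: 0.401(1 - 76.6/99.7) = 0.0377C*.
The bracket is 0.232, giving C* = 0.0928/0.0377 = 2.46.

N* ≈ 76.6, C* ≈ 2.46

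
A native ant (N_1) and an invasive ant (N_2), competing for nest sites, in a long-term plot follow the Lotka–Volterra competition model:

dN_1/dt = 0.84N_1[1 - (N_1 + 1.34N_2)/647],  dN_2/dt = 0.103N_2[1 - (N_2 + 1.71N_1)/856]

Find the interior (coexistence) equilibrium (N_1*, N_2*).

N_1* ≈ 387, N_2* ≈ 194

Setting both brackets to zero gives the nullclines N_1 + 1.34N_2 = 647 and 1.71N_1 + N_2 = 856.
Substituting N_2 = 856 - 1.71N_1 into the first: N_1(1 - 1.34·1.71) = 647 - 1.34·856.
So N_1* = -500/-1.29 = 387, and then N_2* = 856 - 1.71·387 = 194.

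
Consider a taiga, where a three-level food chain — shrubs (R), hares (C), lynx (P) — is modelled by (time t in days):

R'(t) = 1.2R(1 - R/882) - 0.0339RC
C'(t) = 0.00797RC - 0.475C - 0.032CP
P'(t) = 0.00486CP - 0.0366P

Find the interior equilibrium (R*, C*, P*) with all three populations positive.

From dP/dt = 0: 0.00486C* = 0.0366, so C* = 7.53.
From dR/dt = 0: 1.2(1 - R*/882) = 0.0339·7.53, giving R* = 882·(1 - 0.213) = 694.
From dC/dt = 0: 0.00797·694 - 0.475 = 0.032P*, so P* = 5.06/0.032 = 158.

R* ≈ 694, C* ≈ 7.53, P* ≈ 158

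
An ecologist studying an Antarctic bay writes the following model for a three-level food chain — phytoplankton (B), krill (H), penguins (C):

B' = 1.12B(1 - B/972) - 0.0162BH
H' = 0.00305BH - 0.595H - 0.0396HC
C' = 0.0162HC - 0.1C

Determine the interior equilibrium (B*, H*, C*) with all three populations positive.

From dC/dt = 0: 0.0162H* = 0.1, so H* = 6.17.
From dB/dt = 0: 1.12(1 - B*/972) = 0.0162·6.17, giving B* = 972·(1 - 0.0893) = 885.
From dH/dt = 0: 0.00305·885 - 0.595 = 0.0396C*, so C* = 2.1/0.0396 = 53.2.

B* ≈ 885, H* ≈ 6.17, C* ≈ 53.2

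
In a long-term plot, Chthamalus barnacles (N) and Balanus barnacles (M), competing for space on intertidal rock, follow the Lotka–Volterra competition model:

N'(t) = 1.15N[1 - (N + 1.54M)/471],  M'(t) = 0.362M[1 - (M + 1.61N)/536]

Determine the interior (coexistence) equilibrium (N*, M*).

N* ≈ 240, M* ≈ 150

Setting both brackets to zero gives the nullclines N + 1.54M = 471 and 1.61N + M = 536.
Substituting M = 536 - 1.61N into the first: N(1 - 1.54·1.61) = 471 - 1.54·536.
So N* = -354/-1.48 = 240, and then M* = 536 - 1.61·240 = 150.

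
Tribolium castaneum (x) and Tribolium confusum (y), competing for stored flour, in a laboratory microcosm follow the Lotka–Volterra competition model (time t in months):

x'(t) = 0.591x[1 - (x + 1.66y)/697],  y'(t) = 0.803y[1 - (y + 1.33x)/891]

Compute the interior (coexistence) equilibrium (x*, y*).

x* ≈ 648, y* ≈ 29.8

Setting both brackets to zero gives the nullclines x + 1.66y = 697 and 1.33x + y = 891.
Substituting y = 891 - 1.33x into the first: x(1 - 1.66·1.33) = 697 - 1.66·891.
So x* = -782/-1.21 = 648, and then y* = 891 - 1.33·648 = 29.8.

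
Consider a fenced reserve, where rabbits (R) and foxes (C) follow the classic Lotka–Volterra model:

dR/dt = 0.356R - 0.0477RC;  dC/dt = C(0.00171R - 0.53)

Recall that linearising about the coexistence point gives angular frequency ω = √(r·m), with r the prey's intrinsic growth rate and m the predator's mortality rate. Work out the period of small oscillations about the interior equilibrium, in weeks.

Here r = 0.356 and m = 0.53, so r·m = 0.189.
ω = √0.189 = 0.434 per week, hence T = 2π/ω ≈ 14.5 weeks.

T ≈ 14.5 weeks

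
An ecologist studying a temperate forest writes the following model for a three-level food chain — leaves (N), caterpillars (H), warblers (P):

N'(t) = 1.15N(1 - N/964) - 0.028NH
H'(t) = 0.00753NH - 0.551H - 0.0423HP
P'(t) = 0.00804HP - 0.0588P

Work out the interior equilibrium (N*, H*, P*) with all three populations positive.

N* ≈ 792, H* ≈ 7.31, P* ≈ 128

From dP/dt = 0: 0.00804H* = 0.0588, so H* = 7.31.
From dN/dt = 0: 1.15(1 - N*/964) = 0.028·7.31, giving N* = 964·(1 - 0.178) = 792.
From dH/dt = 0: 0.00753·792 - 0.551 = 0.0423P*, so P* = 5.42/0.0423 = 128.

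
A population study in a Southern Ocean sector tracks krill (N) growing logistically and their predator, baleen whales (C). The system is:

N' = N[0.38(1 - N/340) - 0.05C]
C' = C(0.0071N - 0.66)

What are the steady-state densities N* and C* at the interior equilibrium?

N* ≈ 93, C* ≈ 5.52

From dC/dt = 0 with C > 0: 0.0071N* = 0.66, so N* = 93.
Substitute into dN/dt = 0: 0.38(1 - 93/340) = 0.05C*.
The bracket is 0.727, giving C* = 0.276/0.05 = 5.52.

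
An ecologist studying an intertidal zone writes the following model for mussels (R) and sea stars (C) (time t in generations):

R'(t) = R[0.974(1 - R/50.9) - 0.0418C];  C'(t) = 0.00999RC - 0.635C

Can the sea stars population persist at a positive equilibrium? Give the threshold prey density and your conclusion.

The predator equation gives dC/dt > 0 only when R > 0.635/0.00999 = 63.6.
Without the predator, R → K = 50.9. Since 50.9 < 63.6, the predator cannot invade.

Threshold R = 63.6; K < 63.6, so no, the predator goes extinct.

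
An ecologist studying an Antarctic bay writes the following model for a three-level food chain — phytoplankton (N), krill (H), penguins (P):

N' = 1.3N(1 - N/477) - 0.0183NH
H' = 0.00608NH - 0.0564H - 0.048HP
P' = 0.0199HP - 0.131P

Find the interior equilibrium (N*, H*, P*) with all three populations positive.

N* ≈ 433, H* ≈ 6.58, P* ≈ 53.6

From dP/dt = 0: 0.0199H* = 0.131, so H* = 6.58.
From dN/dt = 0: 1.3(1 - N*/477) = 0.0183·6.58, giving N* = 477·(1 - 0.0927) = 433.
From dH/dt = 0: 0.00608·433 - 0.0564 = 0.048P*, so P* = 2.58/0.048 = 53.6.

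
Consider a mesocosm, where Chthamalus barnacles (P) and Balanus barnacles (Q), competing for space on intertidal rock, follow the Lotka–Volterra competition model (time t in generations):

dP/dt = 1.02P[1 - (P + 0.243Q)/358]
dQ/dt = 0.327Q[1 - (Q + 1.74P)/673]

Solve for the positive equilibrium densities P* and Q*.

Setting both brackets to zero gives the nullclines P + 0.243Q = 358 and 1.74P + Q = 673.
Substituting Q = 673 - 1.74P into the first: P(1 - 0.243·1.74) = 358 - 0.243·673.
So P* = 194/0.577 = 337, and then Q* = 673 - 1.74·337 = 86.8.

P* ≈ 337, Q* ≈ 86.8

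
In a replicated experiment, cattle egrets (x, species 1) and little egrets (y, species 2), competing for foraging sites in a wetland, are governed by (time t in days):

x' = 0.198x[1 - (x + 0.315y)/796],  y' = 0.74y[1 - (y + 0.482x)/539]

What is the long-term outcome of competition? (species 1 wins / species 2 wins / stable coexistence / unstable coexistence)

Compare the nullcline intercepts: K1/α12 = 796/0.315 = 2530 > K2 = 539; K2/α21 = 539/0.482 = 1120 > K1 = 796.
Since both inequalities hold, each species can invade when rare, so the interior equilibrium is stable.

stable coexistence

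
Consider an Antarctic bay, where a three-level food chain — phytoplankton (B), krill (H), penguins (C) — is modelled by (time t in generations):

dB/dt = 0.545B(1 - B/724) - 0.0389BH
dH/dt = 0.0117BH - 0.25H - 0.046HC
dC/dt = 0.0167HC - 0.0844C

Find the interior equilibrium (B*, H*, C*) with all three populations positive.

From dC/dt = 0: 0.0167H* = 0.0844, so H* = 5.05.
From dB/dt = 0: 0.545(1 - B*/724) = 0.0389·5.05, giving B* = 724·(1 - 0.361) = 463.
From dH/dt = 0: 0.0117·463 - 0.25 = 0.046C*, so C* = 5.17/0.046 = 112.

B* ≈ 463, H* ≈ 5.05, C* ≈ 112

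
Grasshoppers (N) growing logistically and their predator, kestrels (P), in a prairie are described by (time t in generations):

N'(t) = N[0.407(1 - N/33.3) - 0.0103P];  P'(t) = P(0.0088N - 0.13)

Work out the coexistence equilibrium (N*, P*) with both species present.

N* ≈ 14.8, P* ≈ 22

From dP/dt = 0 with P > 0: 0.0088N* = 0.13, so N* = 14.8.
Substitute into dN/dt = 0: 0.407(1 - 14.8/33.3) = 0.0103P*.
The bracket is 0.556, giving P* = 0.226/0.0103 = 22.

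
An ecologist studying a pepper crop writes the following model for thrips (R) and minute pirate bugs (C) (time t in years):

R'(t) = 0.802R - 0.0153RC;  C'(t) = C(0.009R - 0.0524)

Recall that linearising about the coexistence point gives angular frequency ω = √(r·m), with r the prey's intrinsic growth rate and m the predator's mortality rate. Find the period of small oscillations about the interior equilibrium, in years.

T ≈ 30.6 years

Here r = 0.802 and m = 0.0524, so r·m = 0.042.
ω = √0.042 = 0.205 per year, hence T = 2π/ω ≈ 30.6 years.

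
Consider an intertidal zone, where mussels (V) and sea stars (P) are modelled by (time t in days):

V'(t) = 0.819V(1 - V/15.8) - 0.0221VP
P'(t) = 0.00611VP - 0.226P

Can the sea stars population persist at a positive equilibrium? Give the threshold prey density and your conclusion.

The predator equation gives dP/dt > 0 only when V > 0.226/0.00611 = 37.
Without the predator, V → K = 15.8. Since 15.8 < 37, the predator cannot invade.

Threshold V = 37; K < 37, so no, the predator goes extinct.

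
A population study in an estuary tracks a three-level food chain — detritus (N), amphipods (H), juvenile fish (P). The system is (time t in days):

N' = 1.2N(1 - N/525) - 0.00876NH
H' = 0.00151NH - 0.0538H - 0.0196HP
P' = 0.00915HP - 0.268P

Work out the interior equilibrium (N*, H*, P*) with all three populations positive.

From dP/dt = 0: 0.00915H* = 0.268, so H* = 29.3.
From dN/dt = 0: 1.2(1 - N*/525) = 0.00876·29.3, giving N* = 525·(1 - 0.214) = 413.
From dH/dt = 0: 0.00151·413 - 0.0538 = 0.0196P*, so P* = 0.569/0.0196 = 29.1.

N* ≈ 413, H* ≈ 29.3, P* ≈ 29.1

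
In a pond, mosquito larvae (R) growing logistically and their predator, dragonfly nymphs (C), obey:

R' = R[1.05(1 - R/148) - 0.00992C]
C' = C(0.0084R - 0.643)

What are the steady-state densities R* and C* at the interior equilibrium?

From dC/dt = 0 with C > 0: 0.0084R* = 0.643, so R* = 76.5.
Substitute into dR/dt = 0: 1.05(1 - 76.5/148) = 0.00992C*.
The bracket is 0.483, giving C* = 0.507/0.00992 = 51.1.

R* ≈ 76.5, C* ≈ 51.1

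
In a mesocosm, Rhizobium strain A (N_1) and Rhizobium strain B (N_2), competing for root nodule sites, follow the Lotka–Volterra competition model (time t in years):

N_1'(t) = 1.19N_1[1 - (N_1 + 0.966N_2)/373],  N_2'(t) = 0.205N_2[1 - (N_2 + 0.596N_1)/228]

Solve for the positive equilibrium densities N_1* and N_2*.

Setting both brackets to zero gives the nullclines N_1 + 0.966N_2 = 373 and 0.596N_1 + N_2 = 228.
Substituting N_2 = 228 - 0.596N_1 into the first: N_1(1 - 0.966·0.596) = 373 - 0.966·228.
So N_1* = 153/0.424 = 360, and then N_2* = 228 - 0.596·360 = 13.4.

N_1* ≈ 360, N_2* ≈ 13.4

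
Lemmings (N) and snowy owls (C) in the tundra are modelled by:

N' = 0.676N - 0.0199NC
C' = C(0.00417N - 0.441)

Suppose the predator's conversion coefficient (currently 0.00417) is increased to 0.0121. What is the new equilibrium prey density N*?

At the interior fixed point, setting dC/dt = 0 with C > 0 fixes N* = (predator death rate)/(NC coefficient) — independent of the other coefficients.
With the change, N* = 0.441/0.0121 = 36.4; it falls from 106.

N* ≈ 36.4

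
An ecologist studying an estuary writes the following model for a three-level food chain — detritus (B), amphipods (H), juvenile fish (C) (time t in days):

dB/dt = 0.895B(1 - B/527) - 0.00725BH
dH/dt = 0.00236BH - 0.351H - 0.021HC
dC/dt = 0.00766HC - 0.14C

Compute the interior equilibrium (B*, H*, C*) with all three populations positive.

From dC/dt = 0: 0.00766H* = 0.14, so H* = 18.3.
From dB/dt = 0: 0.895(1 - B*/527) = 0.00725·18.3, giving B* = 527·(1 - 0.148) = 449.
From dH/dt = 0: 0.00236·449 - 0.351 = 0.021C*, so C* = 0.709/0.021 = 33.7.

B* ≈ 449, H* ≈ 18.3, C* ≈ 33.7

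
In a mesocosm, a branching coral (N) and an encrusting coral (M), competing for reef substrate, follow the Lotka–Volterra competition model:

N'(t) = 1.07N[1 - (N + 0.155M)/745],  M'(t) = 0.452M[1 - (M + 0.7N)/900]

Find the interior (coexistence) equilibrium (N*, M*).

Setting both brackets to zero gives the nullclines N + 0.155M = 745 and 0.7N + M = 900.
Substituting M = 900 - 0.7N into the first: N(1 - 0.155·0.7) = 745 - 0.155·900.
So N* = 606/0.891 = 679, and then M* = 900 - 0.7·679 = 425.

N* ≈ 679, M* ≈ 425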